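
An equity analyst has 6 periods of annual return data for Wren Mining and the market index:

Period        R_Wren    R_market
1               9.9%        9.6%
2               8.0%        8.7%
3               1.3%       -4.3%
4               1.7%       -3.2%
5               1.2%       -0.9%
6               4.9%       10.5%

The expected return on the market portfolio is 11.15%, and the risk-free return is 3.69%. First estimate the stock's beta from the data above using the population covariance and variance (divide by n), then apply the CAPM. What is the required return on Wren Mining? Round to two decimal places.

7.20%

Mean R_i = (9.9 + 8.0 + 1.3 + 1.7 + 1.2 + 4.9) / 6 = 4.5000%
Mean R_m = (9.6 + 8.7 − 4.3 − 3.2 − 0.9 + 10.5) / 6 = 3.4000%
Σ(R_i − R̄_i)(R_m − R̄_m) = 112.1800  ⇒  Cov = 112.1800 / 6 = 18.6967
Σ(R_m − R̄_m)² = 238.2800  ⇒  Var(R_m) = 238.2800 / 6 = 39.7133
β = Cov / Var(R_m) = 18.6967 / 39.7133 = 0.4708
MRP = 11.15% − 3.69% = 7.46%
E(R) = R_f + β × MRP = 3.69% + 0.4708 × 7.46% = 7.20%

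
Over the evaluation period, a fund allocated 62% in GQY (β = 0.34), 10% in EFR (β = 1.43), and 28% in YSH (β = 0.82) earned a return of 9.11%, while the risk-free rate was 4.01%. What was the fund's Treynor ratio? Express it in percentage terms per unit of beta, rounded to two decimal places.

β_P = 0.62×0.34 + 0.10×1.43 + 0.28×0.82 = 0.5834
Treynor = (R_P − R_f) / β_P = (9.11% − 4.01%) / 0.5834 = 5.10% / 0.5834 = 8.74%

8.74%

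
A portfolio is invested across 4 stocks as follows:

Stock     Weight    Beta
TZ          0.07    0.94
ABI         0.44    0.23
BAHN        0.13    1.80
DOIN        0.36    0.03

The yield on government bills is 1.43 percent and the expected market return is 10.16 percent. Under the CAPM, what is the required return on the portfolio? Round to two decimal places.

5.03%

β_P = Σ w_i β_i = 0.07×0.94 + 0.44×0.23 + 0.13×1.80 + 0.36×0.03 = 0.4118
MRP = 10.16% − 1.43% = 8.73%
E(R_P) = R_f + β_P × MRP = 1.43% + 0.4118 × 8.73% = 5.03%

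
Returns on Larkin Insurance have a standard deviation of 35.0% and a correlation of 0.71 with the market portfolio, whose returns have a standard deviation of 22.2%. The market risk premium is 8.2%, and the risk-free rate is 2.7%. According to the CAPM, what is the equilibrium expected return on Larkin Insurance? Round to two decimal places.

β = ρ × σ_i / σ_m = 0.71 × 35.0% / 22.2% = 1.1194
E(R) = 2.7% + 1.1194 × 8.2% = 11.88%

11.88%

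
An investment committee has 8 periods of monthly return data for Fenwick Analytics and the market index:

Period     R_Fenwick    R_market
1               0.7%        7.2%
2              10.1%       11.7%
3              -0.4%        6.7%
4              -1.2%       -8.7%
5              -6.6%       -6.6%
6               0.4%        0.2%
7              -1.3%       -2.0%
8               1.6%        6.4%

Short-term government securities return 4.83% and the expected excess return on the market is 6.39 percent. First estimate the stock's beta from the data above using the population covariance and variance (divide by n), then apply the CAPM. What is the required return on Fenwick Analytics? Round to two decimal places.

7.96%

Mean R_i = (0.7 + 10.1 − 0.4 − 1.2 − 6.6 + 0.4 − 1.3 + 1.6) / 8 = 0.4125%
Mean R_m = (7.2 + 11.7 + 6.7 − 8.7 − 6.6 + 0.2 − 2.0 + 6.4) / 8 = 1.8625%
Σ(R_i − R̄_i)(R_m − R̄_m) = 181.3038  ⇒  Cov = 181.3038 / 8 = 22.6630
Σ(R_m − R̄_m)² = 370.1188  ⇒  Var(R_m) = 370.1188 / 8 = 46.2649
β = Cov / Var(R_m) = 22.6630 / 46.2649 = 0.4899
E(R) = R_f + β × MRP = 4.83% + 0.4899 × 6.39% = 7.96%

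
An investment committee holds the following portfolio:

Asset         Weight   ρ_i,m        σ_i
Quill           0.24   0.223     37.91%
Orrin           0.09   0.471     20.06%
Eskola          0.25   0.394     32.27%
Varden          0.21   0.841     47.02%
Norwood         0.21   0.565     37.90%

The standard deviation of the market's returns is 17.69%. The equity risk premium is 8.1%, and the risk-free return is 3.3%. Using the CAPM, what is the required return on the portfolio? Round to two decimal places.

11.94%

β_Quill = 0.223 × 37.91% / 17.69% = 0.4779
β_Orrin = 0.471 × 20.06% / 17.69% = 0.5341
β_Eskola = 0.394 × 32.27% / 17.69% = 0.7187
β_Varden = 0.841 × 47.02% / 17.69% = 2.2354
β_Norwood = 0.565 × 37.90% / 17.69% = 1.2105
β_P = Σ w_i β_i = 0.24×0.4779 + 0.09×0.5341 + 0.25×0.7187 + 0.21×2.2354 + 0.21×1.2105 = 1.0661
E(R_P) = R_f + β_P × MRP = 3.3% + 1.0661 × 8.1% = 11.94%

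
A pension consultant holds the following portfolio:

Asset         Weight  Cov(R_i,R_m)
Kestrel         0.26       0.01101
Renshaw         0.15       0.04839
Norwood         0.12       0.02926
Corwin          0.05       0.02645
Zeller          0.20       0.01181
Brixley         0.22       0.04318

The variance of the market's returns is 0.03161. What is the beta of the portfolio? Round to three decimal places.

β_Kestrel = 0.01101 / 0.03161 = 0.3483
β_Renshaw = 0.04839 / 0.03161 = 1.5308
β_Norwood = 0.02926 / 0.03161 = 0.9257
β_Corwin = 0.02645 / 0.03161 = 0.8368
β_Zeller = 0.01181 / 0.03161 = 0.3736
β_Brixley = 0.04318 / 0.03161 = 1.3660
β_P = Σ w_i β_i = 0.26×0.3483 + 0.15×1.5308 + 0.12×0.9257 + 0.05×0.8368 + 0.20×0.3736 + 0.22×1.3660 = 0.8483

0.848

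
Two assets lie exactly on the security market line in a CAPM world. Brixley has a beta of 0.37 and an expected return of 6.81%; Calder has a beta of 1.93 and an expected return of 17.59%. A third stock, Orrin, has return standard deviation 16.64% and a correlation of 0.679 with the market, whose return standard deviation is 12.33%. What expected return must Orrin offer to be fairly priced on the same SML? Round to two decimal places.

10.59%

MRP = (17.59% − 6.81%) / (1.93 − 0.37) = 6.9103%
R_f = 6.81% − 0.37 × 6.9103% = 4.2532%
β_Orrin = ρ·σ_i/σ_m = 0.679 × 16.64 / 12.33 = 0.9163
E(R_Orrin) = R_f + β × MRP = 4.2532% + 0.9163 × 6.9103% = 10.59%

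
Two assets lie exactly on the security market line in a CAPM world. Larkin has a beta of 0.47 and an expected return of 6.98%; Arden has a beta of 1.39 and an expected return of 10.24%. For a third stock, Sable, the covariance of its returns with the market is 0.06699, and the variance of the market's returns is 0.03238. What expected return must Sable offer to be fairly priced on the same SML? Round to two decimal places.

MRP = (10.24% − 6.98%) / (1.39 − 0.47) = 3.5435%
R_f = 6.98% − 0.47 × 3.5435% = 5.3146%
β_Sable = Cov / Var(R_m) = 0.06699 / 0.03238 = 2.0689
E(R_Sable) = R_f + β × MRP = 5.3146% + 2.0689 × 3.5435% = 12.65%

12.65%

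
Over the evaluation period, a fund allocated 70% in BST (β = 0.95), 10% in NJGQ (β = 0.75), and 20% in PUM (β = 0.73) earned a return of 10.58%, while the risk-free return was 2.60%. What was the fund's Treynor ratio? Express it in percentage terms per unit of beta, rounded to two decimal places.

9.01%

β_P = 0.70×0.95 + 0.10×0.75 + 0.20×0.73 = 0.8860
Treynor = (R_P − R_f) / β_P = (10.58% − 2.60%) / 0.8860 = 7.98% / 0.8860 = 9.01%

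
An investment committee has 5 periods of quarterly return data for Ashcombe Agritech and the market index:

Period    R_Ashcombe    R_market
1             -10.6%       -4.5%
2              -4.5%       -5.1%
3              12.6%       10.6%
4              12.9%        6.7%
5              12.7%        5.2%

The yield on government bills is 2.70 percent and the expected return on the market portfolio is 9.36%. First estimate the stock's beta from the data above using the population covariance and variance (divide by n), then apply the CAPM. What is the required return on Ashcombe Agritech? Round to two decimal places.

Mean R_i = (-10.6 − 4.5 + 12.6 + 12.9 + 12.7) / 5 = 4.6200%
Mean R_m = (-4.5 − 5.1 + 10.6 + 6.7 + 5.2) / 5 = 2.5800%
Σ(R_i − R̄_i)(R_m − R̄_m) = 297.0820  ⇒  Cov = 297.0820 / 5 = 59.4164
Σ(R_m − R̄_m)² = 197.2680  ⇒  Var(R_m) = 197.2680 / 5 = 39.4536
β = Cov / Var(R_m) = 59.4164 / 39.4536 = 1.5060
MRP = 9.36% − 2.70% = 6.66%
E(R) = R_f + β × MRP = 2.70% + 1.5060 × 6.66% = 12.73%

12.73%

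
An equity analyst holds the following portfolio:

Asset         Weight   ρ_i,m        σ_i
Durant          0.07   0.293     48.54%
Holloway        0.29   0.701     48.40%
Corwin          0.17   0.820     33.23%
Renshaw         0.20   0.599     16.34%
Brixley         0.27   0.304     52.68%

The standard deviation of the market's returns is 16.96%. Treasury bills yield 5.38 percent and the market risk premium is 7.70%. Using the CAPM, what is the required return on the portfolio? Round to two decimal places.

15.25%

β_Durant = 0.293 × 48.54% / 16.96% = 0.8386
β_Holloway = 0.701 × 48.40% / 16.96% = 2.0005
β_Corwin = 0.820 × 33.23% / 16.96% = 1.6066
β_Renshaw = 0.599 × 16.34% / 16.96% = 0.5771
β_Brixley = 0.304 × 52.68% / 16.96% = 0.9443
β_P = Σ w_i β_i = 0.07×0.8386 + 0.29×2.0005 + 0.17×1.6066 + 0.20×0.5771 + 0.27×0.9443 = 1.2824
E(R_P) = R_f + β_P × MRP = 5.38% + 1.2824 × 7.70% = 15.25%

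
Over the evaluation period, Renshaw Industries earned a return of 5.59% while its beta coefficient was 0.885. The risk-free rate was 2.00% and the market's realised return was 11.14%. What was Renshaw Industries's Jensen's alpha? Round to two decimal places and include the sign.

Market excess return = 11.14% − 2.00% = 9.14%
CAPM benchmark = R_f + β(R_m − R_f) = 2.00% + 0.885 × 9.14% = 10.08890%
α = actual − benchmark = 5.59% − 10.08890% = -4.50%

-4.50%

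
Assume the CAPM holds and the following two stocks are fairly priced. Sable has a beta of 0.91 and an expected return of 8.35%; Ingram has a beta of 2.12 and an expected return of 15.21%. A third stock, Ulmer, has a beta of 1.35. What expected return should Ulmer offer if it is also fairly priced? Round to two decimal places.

MRP (SML slope) = (15.21% − 8.35%) / (2.12 − 0.91) = 6.86% / 1.21 = 5.6694%
R_f (intercept) = 8.35% − 0.91 × 5.6694% = 3.1908%
E(R_Ulmer) = R_f + β × MRP = 3.1908% + 1.35 × 5.6694% = 10.84%

10.84%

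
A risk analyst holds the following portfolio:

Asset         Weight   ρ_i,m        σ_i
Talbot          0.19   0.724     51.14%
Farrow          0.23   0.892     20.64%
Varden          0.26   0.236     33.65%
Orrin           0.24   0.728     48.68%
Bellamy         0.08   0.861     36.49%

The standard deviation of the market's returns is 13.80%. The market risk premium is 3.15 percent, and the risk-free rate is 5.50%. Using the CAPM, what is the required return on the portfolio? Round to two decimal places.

11.06%

β_Talbot = 0.724 × 51.14% / 13.80% = 2.6830
β_Farrow = 0.892 × 20.64% / 13.80% = 1.3341
β_Varden = 0.236 × 33.65% / 13.80% = 0.5755
β_Orrin = 0.728 × 48.68% / 13.80% = 2.5680
β_Bellamy = 0.861 × 36.49% / 13.80% = 2.2767
β_P = Σ w_i β_i = 0.19×2.6830 + 0.23×1.3341 + 0.26×0.5755 + 0.24×2.5680 + 0.08×2.2767 = 1.7647
E(R_P) = R_f + β_P × MRP = 5.50% + 1.7647 × 3.15% = 11.06%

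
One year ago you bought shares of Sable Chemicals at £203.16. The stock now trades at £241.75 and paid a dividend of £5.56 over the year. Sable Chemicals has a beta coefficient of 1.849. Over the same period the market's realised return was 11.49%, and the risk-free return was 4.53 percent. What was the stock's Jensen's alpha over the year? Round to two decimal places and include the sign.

+4.33%

Realised HPR = (P1 + D1 − P0) / P0 = (241.75 + 5.56 − 203.16) / 203.16 = 44.15 / 203.16 = 21.7316%
MRP = 11.49% − 4.53% = 6.96%
CAPM required = R_f + β·MRP = 4.53% + 1.849 × 6.96% = 17.39904%
α = realised − required = 21.7316% − 17.39904% = +4.33%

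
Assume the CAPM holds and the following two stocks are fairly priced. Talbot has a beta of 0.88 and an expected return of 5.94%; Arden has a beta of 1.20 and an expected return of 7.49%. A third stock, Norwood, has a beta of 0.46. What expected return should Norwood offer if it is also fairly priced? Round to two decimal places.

3.91%

MRP (SML slope) = (7.49% − 5.94%) / (1.20 − 0.88) = 1.55% / 0.32 = 4.8438%
R_f (intercept) = 5.94% − 0.88 × 4.8438% = 1.6775%
E(R_Norwood) = R_f + β × MRP = 1.6775% + 0.46 × 4.8438% = 3.91%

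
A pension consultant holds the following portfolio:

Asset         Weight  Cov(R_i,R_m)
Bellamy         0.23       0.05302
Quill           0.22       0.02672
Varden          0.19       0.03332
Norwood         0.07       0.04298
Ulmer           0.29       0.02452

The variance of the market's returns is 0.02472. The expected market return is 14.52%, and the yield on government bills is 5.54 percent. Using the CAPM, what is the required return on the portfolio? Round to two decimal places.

18.08%

β_Bellamy = 0.05302 / 0.02472 = 2.1448
β_Quill = 0.02672 / 0.02472 = 1.0809
β_Varden = 0.03332 / 0.02472 = 1.3479
β_Norwood = 0.04298 / 0.02472 = 1.7387
β_Ulmer = 0.02452 / 0.02472 = 0.9919
β_P = Σ w_i β_i = 0.23×2.1448 + 0.22×1.0809 + 0.19×1.3479 + 0.07×1.7387 + 0.29×0.9919 = 1.3966
MRP = 14.52% − 5.54% = 8.98%
E(R_P) = R_f + β_P × MRP = 5.54% + 1.3966 × 8.98% = 18.08%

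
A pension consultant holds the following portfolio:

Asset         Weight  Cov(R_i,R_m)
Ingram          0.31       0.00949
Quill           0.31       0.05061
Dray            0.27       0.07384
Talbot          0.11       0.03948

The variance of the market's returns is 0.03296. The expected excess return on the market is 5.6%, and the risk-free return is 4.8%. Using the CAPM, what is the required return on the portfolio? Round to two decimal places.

12.09%

β_Ingram = 0.00949 / 0.03296 = 0.2879
β_Quill = 0.05061 / 0.03296 = 1.5355
β_Dray = 0.07384 / 0.03296 = 2.2403
β_Talbot = 0.03948 / 0.03296 = 1.1978
β_P = Σ w_i β_i = 0.31×0.2879 + 0.31×1.5355 + 0.27×2.2403 + 0.11×1.1978 = 1.3019
E(R_P) = R_f + β_P × MRP = 4.8% + 1.3019 × 5.6% = 12.09%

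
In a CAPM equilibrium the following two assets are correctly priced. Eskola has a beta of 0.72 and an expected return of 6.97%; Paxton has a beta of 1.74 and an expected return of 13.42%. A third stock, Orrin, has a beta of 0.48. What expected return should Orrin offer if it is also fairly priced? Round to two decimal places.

MRP (SML slope) = (13.42% − 6.97%) / (1.74 − 0.72) = 6.45% / 1.02 = 6.3235%
R_f (intercept) = 6.97% − 0.72 × 6.3235% = 2.4171%
E(R_Orrin) = R_f + β × MRP = 2.4171% + 0.48 × 6.3235% = 5.45%

5.45%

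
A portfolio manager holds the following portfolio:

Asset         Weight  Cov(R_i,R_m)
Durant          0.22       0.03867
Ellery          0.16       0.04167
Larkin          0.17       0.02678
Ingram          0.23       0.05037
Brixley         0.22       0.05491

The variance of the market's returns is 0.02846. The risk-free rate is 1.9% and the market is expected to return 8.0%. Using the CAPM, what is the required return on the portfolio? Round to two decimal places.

11.20%

β_Durant = 0.03867 / 0.02846 = 1.3587
β_Ellery = 0.04167 / 0.02846 = 1.4642
β_Larkin = 0.02678 / 0.02846 = 0.9410
β_Ingram = 0.05037 / 0.02846 = 1.7699
β_Brixley = 0.05491 / 0.02846 = 1.9294
β_P = Σ w_i β_i = 0.22×1.3587 + 0.16×1.4642 + 0.17×0.9410 + 0.23×1.7699 + 0.22×1.9294 = 1.5247
MRP = 8.0% − 1.9% = 6.10%
E(R_P) = R_f + β_P × MRP = 1.9% + 1.5247 × 6.1% = 11.20%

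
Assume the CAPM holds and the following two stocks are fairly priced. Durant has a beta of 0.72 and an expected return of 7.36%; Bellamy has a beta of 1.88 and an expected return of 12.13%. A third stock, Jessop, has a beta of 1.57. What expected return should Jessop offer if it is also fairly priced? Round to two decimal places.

10.86%

MRP (SML slope) = (12.13% − 7.36%) / (1.88 − 0.72) = 4.77% / 1.16 = 4.1121%
R_f (intercept) = 7.36% − 0.72 × 4.1121% = 4.3993%
E(R_Jessop) = R_f + β × MRP = 4.3993% + 1.57 × 4.1121% = 10.86%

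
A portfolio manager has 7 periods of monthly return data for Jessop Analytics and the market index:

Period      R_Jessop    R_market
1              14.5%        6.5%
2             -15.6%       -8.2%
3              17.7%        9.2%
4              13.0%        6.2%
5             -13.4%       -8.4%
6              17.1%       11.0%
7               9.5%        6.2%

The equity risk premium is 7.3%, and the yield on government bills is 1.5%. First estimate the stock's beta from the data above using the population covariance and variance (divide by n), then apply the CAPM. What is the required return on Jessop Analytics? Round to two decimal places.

Mean R_i = (14.5 − 15.6 + 17.7 + 13.0 − 13.4 + 17.1 + 9.5) / 7 = 6.1143%
Mean R_m = (6.5 − 8.2 + 9.2 + 6.2 − 8.4 + 11.0 + 6.2) / 7 = 3.2143%
Σ(R_i − R̄_i)(R_m − R̄_m) = 687.5986  ⇒  Cov = 687.5986 / 7 = 98.2284
Σ(R_m − R̄_m)² = 390.2486  ⇒  Var(R_m) = 390.2486 / 7 = 55.7498
β = Cov / Var(R_m) = 98.2284 / 55.7498 = 1.7620
E(R) = R_f + β × MRP = 1.5% + 1.7620 × 7.3% = 14.36%

14.36%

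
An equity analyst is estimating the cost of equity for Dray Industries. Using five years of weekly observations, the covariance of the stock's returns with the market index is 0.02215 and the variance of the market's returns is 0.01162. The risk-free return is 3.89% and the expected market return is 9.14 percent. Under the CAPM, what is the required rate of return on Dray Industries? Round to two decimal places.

β = Cov(R_i, R_m) / Var(R_m) = 0.02215 / 0.01162 = 1.9062
MRP = 9.14% − 3.89% = 5.25%
E(R) = R_f + β × MRP = 3.89% + 1.9062 × 5.25% = 13.90%

13.90%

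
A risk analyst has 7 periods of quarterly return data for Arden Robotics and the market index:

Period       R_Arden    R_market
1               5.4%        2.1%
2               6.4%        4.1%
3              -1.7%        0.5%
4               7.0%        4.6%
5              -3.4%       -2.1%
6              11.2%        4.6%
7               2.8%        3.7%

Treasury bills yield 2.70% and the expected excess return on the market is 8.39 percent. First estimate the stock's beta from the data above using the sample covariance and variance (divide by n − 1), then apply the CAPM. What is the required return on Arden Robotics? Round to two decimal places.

17.81%

Mean R_i = (5.4 + 6.4 − 1.7 + 7.0 − 3.4 + 11.2 + 2.8) / 7 = 3.9571%
Mean R_m = (2.1 + 4.1 + 0.5 + 4.6 − 2.1 + 4.6 + 3.7) / 7 = 2.5000%
Σ(R_i − R̄_i)(R_m − R̄_m) = 68.7000  ⇒  Cov = 68.7000 / 6 = 11.4500
Σ(R_m − R̄_m)² = 38.1400  ⇒  Var(R_m) = 38.1400 / 6 = 6.3567
β = Cov / Var(R_m) = 11.4500 / 6.3567 = 1.8012
E(R) = R_f + β × MRP = 2.70% + 1.8012 × 8.39% = 17.81%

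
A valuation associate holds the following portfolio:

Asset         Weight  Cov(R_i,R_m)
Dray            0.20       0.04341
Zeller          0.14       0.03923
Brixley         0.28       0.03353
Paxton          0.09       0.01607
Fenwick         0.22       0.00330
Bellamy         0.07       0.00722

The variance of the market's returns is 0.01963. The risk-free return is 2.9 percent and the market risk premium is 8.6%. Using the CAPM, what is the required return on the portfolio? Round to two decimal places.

14.40%

β_Dray = 0.04341 / 0.01963 = 2.2114
β_Zeller = 0.03923 / 0.01963 = 1.9985
β_Brixley = 0.03353 / 0.01963 = 1.7081
β_Paxton = 0.01607 / 0.01963 = 0.8186
β_Fenwick = 0.00330 / 0.01963 = 0.1681
β_Bellamy = 0.00722 / 0.01963 = 0.3678
β_P = Σ w_i β_i = 0.20×2.2114 + 0.14×1.9985 + 0.28×1.7081 + 0.09×0.8186 + 0.22×0.1681 + 0.07×0.3678 = 1.3367
E(R_P) = R_f + β_P × MRP = 2.9% + 1.3367 × 8.6% = 14.40%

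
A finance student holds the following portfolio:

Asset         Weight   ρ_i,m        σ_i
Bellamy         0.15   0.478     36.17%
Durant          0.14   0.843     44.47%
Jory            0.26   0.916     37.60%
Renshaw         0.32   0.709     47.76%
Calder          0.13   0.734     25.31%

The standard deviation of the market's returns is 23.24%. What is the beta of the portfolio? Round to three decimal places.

β_Bellamy = 0.478 × 36.17% / 23.24% = 0.7439
β_Durant = 0.843 × 44.47% / 23.24% = 1.6131
β_Jory = 0.916 × 37.60% / 23.24% = 1.4820
β_Renshaw = 0.709 × 47.76% / 23.24% = 1.4570
β_Calder = 0.734 × 25.31% / 23.24% = 0.7994
β_P = Σ w_i β_i = 0.15×0.7439 + 0.14×1.6131 + 0.26×1.4820 + 0.32×1.4570 + 0.13×0.7994 = 1.2929

1.293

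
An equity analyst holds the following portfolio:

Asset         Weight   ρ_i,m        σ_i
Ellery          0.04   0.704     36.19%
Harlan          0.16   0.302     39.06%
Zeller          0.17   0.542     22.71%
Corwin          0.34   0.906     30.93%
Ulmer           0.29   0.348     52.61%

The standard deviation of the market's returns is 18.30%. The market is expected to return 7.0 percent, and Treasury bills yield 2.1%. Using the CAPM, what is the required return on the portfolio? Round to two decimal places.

β_Ellery = 0.704 × 36.19% / 18.30% = 1.3922
β_Harlan = 0.302 × 39.06% / 18.30% = 0.6446
β_Zeller = 0.542 × 22.71% / 18.30% = 0.6726
β_Corwin = 0.906 × 30.93% / 18.30% = 1.5313
β_Ulmer = 0.348 × 52.61% / 18.30% = 1.0005
β_P = Σ w_i β_i = 0.04×1.3922 + 0.16×0.6446 + 0.17×0.6726 + 0.34×1.5313 + 0.29×1.0005 = 1.0840
MRP = 7.0% − 2.1% = 4.90%
E(R_P) = R_f + β_P × MRP = 2.1% + 1.0840 × 4.9% = 7.41%

7.41%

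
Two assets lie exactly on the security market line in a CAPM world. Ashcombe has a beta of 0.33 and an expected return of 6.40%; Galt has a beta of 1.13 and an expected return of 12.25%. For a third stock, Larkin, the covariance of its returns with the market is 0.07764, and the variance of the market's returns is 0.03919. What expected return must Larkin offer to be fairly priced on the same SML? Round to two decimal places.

MRP = (12.25% − 6.40%) / (1.13 − 0.33) = 7.3125%
R_f = 6.40% − 0.33 × 7.3125% = 3.9869%
β_Larkin = Cov / Var(R_m) = 0.07764 / 0.03919 = 1.9811
E(R_Larkin) = R_f + β × MRP = 3.9869% + 1.9811 × 7.3125% = 18.47%

18.47%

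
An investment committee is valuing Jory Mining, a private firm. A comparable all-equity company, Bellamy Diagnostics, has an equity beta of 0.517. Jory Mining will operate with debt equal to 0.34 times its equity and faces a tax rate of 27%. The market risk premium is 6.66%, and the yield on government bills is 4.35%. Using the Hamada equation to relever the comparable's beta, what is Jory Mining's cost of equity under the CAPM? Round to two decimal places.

8.65%

β_L = β_U × [1 + (1 − t)(D/E)] = 0.517 × [1 + (1 − 0.27) × 0.34]
    = 0.517 × [1 + 0.73 × 0.34] = 0.517 × 1.2482 = 0.6453
E(R) = R_f + β_L × MRP = 4.35% + 0.6453 × 6.66% = 8.65%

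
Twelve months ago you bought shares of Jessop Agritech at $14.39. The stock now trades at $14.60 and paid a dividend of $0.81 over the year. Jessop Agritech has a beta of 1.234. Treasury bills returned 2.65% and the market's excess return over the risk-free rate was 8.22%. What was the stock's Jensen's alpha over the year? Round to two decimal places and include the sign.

-5.71%

Realised HPR = (P1 + D1 − P0) / P0 = (14.60 + 0.81 − 14.39) / 14.39 = 1.02 / 14.39 = 7.0883%
CAPM required = R_f + β·MRP = 2.65% + 1.234 × 8.22% = 12.79348%
α = realised − required = 7.0883% − 12.79348% = -5.71%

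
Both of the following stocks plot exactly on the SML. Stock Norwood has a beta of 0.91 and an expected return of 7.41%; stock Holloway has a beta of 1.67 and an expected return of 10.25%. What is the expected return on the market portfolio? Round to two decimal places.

Both satisfy E(R) = R_f + β·MRP, so the slope of the SML is
MRP = (10.25% − 7.41%) / (1.67 − 0.91) = 2.84% / 0.76 = 3.7368%
R_f = E(R_Norwood) − β_Norwood·MRP = 7.41% − 0.91 × 3.7368% = 4.0095%
E(R_m) = R_f + MRP = 4.0095% + 3.7368% = 7.75%

7.75%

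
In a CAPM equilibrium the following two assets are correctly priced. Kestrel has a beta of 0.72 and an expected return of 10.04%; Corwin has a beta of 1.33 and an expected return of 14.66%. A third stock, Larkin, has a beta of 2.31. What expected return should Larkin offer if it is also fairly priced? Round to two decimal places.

22.08%

MRP (SML slope) = (14.66% − 10.04%) / (1.33 − 0.72) = 4.62% / 0.61 = 7.5738%
R_f (intercept) = 10.04% − 0.72 × 7.5738% = 4.5869%
E(R_Larkin) = R_f + β × MRP = 4.5869% + 2.31 × 7.5738% = 22.08%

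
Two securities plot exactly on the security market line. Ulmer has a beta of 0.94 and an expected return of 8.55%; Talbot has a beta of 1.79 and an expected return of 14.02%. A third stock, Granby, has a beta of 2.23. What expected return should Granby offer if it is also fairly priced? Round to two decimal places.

16.85%

MRP (SML slope) = (14.02% − 8.55%) / (1.79 − 0.94) = 5.47% / 0.85 = 6.4353%
R_f (intercept) = 8.55% − 0.94 × 6.4353% = 2.5008%
E(R_Granby) = R_f + β × MRP = 2.5008% + 2.23 × 6.4353% = 16.85%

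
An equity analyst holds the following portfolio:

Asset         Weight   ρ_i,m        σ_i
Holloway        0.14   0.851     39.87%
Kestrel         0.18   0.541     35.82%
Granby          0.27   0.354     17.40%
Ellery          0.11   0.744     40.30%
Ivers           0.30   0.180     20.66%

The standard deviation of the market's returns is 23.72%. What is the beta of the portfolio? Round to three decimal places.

0.604

β_Holloway = 0.851 × 39.87% / 23.72% = 1.4304
β_Kestrel = 0.541 × 35.82% / 23.72% = 0.8170
β_Granby = 0.354 × 17.40% / 23.72% = 0.2597
β_Ellery = 0.744 × 40.30% / 23.72% = 1.2640
β_Ivers = 0.180 × 20.66% / 23.72% = 0.1568
β_P = Σ w_i β_i = 0.14×1.4304 + 0.18×0.8170 + 0.27×0.2597 + 0.11×1.2640 + 0.30×0.1568 = 0.6035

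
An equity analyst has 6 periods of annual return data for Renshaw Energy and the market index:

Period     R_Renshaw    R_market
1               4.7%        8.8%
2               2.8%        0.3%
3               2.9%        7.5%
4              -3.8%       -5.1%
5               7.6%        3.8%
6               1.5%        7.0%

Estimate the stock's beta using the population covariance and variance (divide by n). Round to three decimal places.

Mean R_i = (4.7 + 2.8 + 2.9 − 3.8 + 7.6 + 1.5) / 6 = 2.6167%
Mean R_m = (8.8 + 0.3 + 7.5 − 5.1 + 3.8 + 7.0) / 6 = 3.7167%
Σ(R_i − R̄_i)(R_m − R̄_m) = 64.3583  ⇒  Cov = 64.3583 / 6 = 10.7264
Σ(R_m − R̄_m)² = 140.3483  ⇒  Var(R_m) = 140.3483 / 6 = 23.3914
β = Cov / Var(R_m) = 10.7264 / 23.3914 = 0.4586

0.459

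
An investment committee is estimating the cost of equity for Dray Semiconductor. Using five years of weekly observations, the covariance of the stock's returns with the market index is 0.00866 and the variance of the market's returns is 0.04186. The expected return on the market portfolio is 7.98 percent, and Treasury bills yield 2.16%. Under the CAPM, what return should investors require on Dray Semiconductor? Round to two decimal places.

3.36%

β = Cov(R_i, R_m) / Var(R_m) = 0.00866 / 0.04186 = 0.2069
MRP = 7.98% − 2.16% = 5.82%
E(R) = R_f + β × MRP = 2.16% + 0.2069 × 5.82% = 3.36%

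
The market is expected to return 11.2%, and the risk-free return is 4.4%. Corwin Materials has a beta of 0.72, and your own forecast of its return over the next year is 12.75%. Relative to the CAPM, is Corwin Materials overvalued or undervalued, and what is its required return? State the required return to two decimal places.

Undervalued; required return 9.30%

MRP = 11.2% − 4.4% = 6.80%
Required return = R_f + β·MRP = 4.4% + 0.72 × 6.8% = 9.30%
Forecast 12.75% > required 9.30% → the stock plots above the SML → undervalued.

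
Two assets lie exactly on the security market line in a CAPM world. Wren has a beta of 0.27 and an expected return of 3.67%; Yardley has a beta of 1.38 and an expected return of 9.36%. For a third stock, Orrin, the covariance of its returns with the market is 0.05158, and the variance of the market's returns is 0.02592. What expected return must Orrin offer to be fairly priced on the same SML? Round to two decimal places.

12.49%

MRP = (9.36% − 3.67%) / (1.38 − 0.27) = 5.1261%
R_f = 3.67% − 0.27 × 5.1261% = 2.2860%
β_Orrin = Cov / Var(R_m) = 0.05158 / 0.02592 = 1.9900
E(R_Orrin) = R_f + β × MRP = 2.2860% + 1.9900 × 5.1261% = 12.49%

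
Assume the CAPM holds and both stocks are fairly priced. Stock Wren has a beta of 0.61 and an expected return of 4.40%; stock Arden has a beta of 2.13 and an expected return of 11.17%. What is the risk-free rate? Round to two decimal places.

1.68%

Both satisfy E(R) = R_f + β·MRP, so the slope of the SML is
MRP = (11.17% − 4.40%) / (2.13 − 0.61) = 6.77% / 1.52 = 4.4539%
R_f = E(R_Wren) − β_Wren·MRP = 4.40% − 0.61 × 4.4539% = 1.6831%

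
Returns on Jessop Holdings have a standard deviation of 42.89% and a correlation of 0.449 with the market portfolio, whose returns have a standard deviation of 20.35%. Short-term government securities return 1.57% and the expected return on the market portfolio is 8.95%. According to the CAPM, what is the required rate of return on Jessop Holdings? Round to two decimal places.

8.55%

β = ρ × σ_i / σ_m = 0.449 × 42.89% / 20.35% = 0.9463
MRP = 8.95% − 1.57% = 7.38%
E(R) = 1.57% + 0.9463 × 7.38% = 8.55%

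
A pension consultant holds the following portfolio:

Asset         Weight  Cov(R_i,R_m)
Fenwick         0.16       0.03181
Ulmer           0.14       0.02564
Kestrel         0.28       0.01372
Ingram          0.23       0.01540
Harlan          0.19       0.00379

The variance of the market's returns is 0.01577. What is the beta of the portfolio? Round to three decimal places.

1.064

β_Fenwick = 0.03181 / 0.01577 = 2.0171
β_Ulmer = 0.02564 / 0.01577 = 1.6259
β_Kestrel = 0.01372 / 0.01577 = 0.8700
β_Ingram = 0.01540 / 0.01577 = 0.9765
β_Harlan = 0.00379 / 0.01577 = 0.2403
β_P = Σ w_i β_i = 0.16×2.0171 + 0.14×1.6259 + 0.28×0.8700 + 0.23×0.9765 + 0.19×0.2403 = 1.0642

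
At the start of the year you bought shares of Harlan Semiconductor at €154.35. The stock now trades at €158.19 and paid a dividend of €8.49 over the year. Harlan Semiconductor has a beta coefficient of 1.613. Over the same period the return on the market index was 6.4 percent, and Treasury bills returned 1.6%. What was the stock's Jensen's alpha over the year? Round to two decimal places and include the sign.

Realised HPR = (P1 + D1 − P0) / P0 = (158.19 + 8.49 − 154.35) / 154.35 = 12.33 / 154.35 = 7.9883%
MRP = 6.4% − 1.6% = 4.80%
CAPM required = R_f + β·MRP = 1.6% + 1.613 × 4.8% = 9.3424%
α = realised − required = 7.9883% − 9.3424% = -1.35%

-1.35%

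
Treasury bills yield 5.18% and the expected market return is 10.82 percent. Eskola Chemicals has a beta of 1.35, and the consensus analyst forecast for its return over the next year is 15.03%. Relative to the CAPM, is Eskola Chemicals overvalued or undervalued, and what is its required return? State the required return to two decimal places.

Undervalued; required return 12.79%

MRP = 10.82% − 5.18% = 5.64%
Required return = R_f + β·MRP = 5.18% + 1.35 × 5.64% = 12.79%
Forecast 15.03% > required 12.79% → the stock plots above the SML → undervalued.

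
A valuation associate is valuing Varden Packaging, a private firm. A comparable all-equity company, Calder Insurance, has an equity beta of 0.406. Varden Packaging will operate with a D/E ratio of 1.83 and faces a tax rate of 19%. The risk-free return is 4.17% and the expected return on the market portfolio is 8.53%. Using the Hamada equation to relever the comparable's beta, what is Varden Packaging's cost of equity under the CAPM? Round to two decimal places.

β_L = β_U × [1 + (1 − t)(D/E)] = 0.406 × [1 + (1 − 0.19) × 1.83]
    = 0.406 × [1 + 0.81 × 1.83] = 0.406 × 2.4823 = 1.0078
MRP = 8.53% − 4.17% = 4.36%
E(R) = R_f + β_L × MRP = 4.17% + 1.0078 × 4.36% = 8.56%

8.56%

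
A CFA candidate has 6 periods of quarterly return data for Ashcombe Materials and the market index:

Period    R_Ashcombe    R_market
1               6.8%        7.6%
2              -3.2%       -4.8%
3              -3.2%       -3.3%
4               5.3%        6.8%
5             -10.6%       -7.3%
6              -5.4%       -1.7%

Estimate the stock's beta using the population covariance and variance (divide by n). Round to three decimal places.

Mean R_i = (6.8 − 3.2 − 3.2 + 5.3 − 10.6 − 5.4) / 6 = -1.7167%
Mean R_m = (7.6 − 4.8 − 3.3 + 6.8 − 7.3 − 1.7) / 6 = -0.4500%
Σ(R_i − R̄_i)(R_m − R̄_m) = 195.5650  ⇒  Cov = 195.5650 / 6 = 32.5942
Σ(R_m − R̄_m)² = 192.8950  ⇒  Var(R_m) = 192.8950 / 6 = 32.1492
β = Cov / Var(R_m) = 32.5942 / 32.1492 = 1.0138

1.014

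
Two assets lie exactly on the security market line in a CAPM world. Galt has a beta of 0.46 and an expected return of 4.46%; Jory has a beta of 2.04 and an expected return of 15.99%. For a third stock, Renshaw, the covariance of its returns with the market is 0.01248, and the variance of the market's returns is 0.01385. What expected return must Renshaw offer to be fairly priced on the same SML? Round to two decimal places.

7.68%

MRP = (15.99% − 4.46%) / (2.04 − 0.46) = 7.2975%
R_f = 4.46% − 0.46 × 7.2975% = 1.1032%
β_Renshaw = Cov / Var(R_m) = 0.01248 / 0.01385 = 0.9011
E(R_Renshaw) = R_f + β × MRP = 1.1032% + 0.9011 × 7.2975% = 7.68%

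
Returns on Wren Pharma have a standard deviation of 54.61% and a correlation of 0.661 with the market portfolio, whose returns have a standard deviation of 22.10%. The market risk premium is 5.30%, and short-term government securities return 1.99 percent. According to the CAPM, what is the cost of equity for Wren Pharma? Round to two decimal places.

10.65%

β = ρ × σ_i / σ_m = 0.661 × 54.61% / 22.10% = 1.6334
E(R) = 1.99% + 1.6334 × 5.30% = 10.65%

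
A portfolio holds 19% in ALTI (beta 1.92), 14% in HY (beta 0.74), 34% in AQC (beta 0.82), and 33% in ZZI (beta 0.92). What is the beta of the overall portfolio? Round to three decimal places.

1.051

β_P = Σ w_i β_i = 0.19×1.92 + 0.14×0.74 + 0.34×0.82 + 0.33×0.92 = 1.0508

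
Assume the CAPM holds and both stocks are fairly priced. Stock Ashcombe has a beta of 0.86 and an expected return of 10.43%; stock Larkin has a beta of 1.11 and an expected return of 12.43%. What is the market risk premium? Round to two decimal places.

Both satisfy E(R) = R_f + β·MRP, so the slope of the SML is
MRP = (12.43% − 10.43%) / (1.11 − 0.86) = 2.00% / 0.25 = 8.0000%

8.00%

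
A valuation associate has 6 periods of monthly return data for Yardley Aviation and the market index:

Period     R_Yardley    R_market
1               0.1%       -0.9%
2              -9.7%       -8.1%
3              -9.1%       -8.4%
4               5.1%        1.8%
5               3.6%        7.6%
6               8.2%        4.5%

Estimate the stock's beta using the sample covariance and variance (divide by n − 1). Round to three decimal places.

1.051

Mean R_i = (0.1 − 9.7 − 9.1 + 5.1 + 3.6 + 8.2) / 6 = -0.3000%
Mean R_m = (-0.9 − 8.1 − 8.4 + 1.8 + 7.6 + 4.5) / 6 = -0.5833%
Σ(R_i − R̄_i)(R_m − R̄_m) = 227.3100  ⇒  Cov = 227.3100 / 5 = 45.4620
Σ(R_m − R̄_m)² = 216.1883  ⇒  Var(R_m) = 216.1883 / 5 = 43.2377
β = Cov / Var(R_m) = 45.4620 / 43.2377 = 1.0514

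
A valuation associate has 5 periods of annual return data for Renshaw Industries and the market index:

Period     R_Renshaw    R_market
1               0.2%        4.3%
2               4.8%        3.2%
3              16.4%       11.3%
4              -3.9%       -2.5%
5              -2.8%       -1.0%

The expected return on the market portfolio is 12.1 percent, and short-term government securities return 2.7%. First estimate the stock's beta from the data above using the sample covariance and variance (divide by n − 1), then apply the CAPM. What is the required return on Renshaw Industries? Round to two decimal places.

16.30%

Mean R_i = (0.2 + 4.8 + 16.4 − 3.9 − 2.8) / 5 = 2.9400%
Mean R_m = (4.3 + 3.2 + 11.3 − 2.5 − 1.0) / 5 = 3.0600%
Σ(R_i − R̄_i)(R_m − R̄_m) = 169.1080  ⇒  Cov = 169.1080 / 4 = 42.2770
Σ(R_m − R̄_m)² = 116.8520  ⇒  Var(R_m) = 116.8520 / 4 = 29.2130
β = Cov / Var(R_m) = 42.2770 / 29.2130 = 1.4472
MRP = 12.1% − 2.7% = 9.40%
E(R) = R_f + β × MRP = 2.7% + 1.4472 × 9.4% = 16.30%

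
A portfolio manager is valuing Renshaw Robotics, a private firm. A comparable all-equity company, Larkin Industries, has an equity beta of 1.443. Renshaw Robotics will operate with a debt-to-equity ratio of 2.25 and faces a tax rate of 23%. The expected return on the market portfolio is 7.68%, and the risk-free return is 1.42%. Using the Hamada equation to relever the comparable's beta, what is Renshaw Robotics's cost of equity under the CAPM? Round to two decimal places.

β_L = β_U × [1 + (1 − t)(D/E)] = 1.443 × [1 + (1 − 0.23) × 2.25]
    = 1.443 × [1 + 0.77 × 2.25] = 1.443 × 2.7325 = 3.9430
MRP = 7.68% − 1.42% = 6.26%
E(R) = R_f + β_L × MRP = 1.42% + 3.9430 × 6.26% = 26.10%

26.10%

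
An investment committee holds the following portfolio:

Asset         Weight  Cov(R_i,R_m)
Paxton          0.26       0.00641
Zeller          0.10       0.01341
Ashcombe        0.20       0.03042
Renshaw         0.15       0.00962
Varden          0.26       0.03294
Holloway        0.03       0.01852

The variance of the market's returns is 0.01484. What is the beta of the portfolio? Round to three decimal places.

β_Paxton = 0.00641 / 0.01484 = 0.4319
β_Zeller = 0.01341 / 0.01484 = 0.9036
β_Ashcombe = 0.03042 / 0.01484 = 2.0499
β_Renshaw = 0.00962 / 0.01484 = 0.6482
β_Varden = 0.03294 / 0.01484 = 2.2197
β_Holloway = 0.01852 / 0.01484 = 1.2480
β_P = Σ w_i β_i = 0.26×0.4319 + 0.10×0.9036 + 0.20×2.0499 + 0.15×0.6482 + 0.26×2.2197 + 0.03×1.2480 = 1.3244

1.324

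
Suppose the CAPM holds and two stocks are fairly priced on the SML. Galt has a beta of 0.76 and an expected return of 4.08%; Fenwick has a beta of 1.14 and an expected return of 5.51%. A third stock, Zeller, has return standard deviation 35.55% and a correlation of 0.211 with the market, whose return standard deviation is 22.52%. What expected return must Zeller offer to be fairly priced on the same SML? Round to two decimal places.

2.47%

MRP = (5.51% − 4.08%) / (1.14 − 0.76) = 3.7632%
R_f = 4.08% − 0.76 × 3.7632% = 1.2200%
β_Zeller = ρ·σ_i/σ_m = 0.211 × 35.55 / 22.52 = 0.3331
E(R_Zeller) = R_f + β × MRP = 1.2200% + 0.3331 × 3.7632% = 2.47%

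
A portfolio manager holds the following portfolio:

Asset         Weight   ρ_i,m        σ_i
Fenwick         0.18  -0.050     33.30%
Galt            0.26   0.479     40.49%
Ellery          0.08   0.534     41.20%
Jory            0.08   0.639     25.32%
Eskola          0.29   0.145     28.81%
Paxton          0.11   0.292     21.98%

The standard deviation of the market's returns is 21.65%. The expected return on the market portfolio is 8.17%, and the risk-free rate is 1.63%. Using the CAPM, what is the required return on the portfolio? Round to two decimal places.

β_Fenwick = -0.050 × 33.30% / 21.65% = -0.0769
β_Galt = 0.479 × 40.49% / 21.65% = 0.8958
β_Ellery = 0.534 × 41.20% / 21.65% = 1.0162
β_Jory = 0.639 × 25.32% / 21.65% = 0.7473
β_Eskola = 0.145 × 28.81% / 21.65% = 0.1930
β_Paxton = 0.292 × 21.98% / 21.65% = 0.2965
β_P = Σ w_i β_i = 0.18×-0.0769 + 0.26×0.8958 + 0.08×1.0162 + 0.08×0.7473 + 0.29×0.1930 + 0.11×0.2965 = 0.4487
MRP = 8.17% − 1.63% = 6.54%
E(R_P) = R_f + β_P × MRP = 1.63% + 0.4487 × 6.54% = 4.56%

4.56%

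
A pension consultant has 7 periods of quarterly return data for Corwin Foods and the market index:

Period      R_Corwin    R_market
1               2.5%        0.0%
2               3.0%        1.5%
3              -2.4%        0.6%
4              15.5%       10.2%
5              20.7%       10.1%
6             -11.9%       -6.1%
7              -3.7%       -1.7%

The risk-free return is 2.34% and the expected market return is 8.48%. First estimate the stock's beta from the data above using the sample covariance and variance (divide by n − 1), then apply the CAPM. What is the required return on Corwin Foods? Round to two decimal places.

Mean R_i = (2.5 + 3.0 − 2.4 + 15.5 + 20.7 − 11.9 − 3.7) / 7 = 3.3857%
Mean R_m = (0.0 + 1.5 + 0.6 + 10.2 + 10.1 − 6.1 − 1.7) / 7 = 2.0857%
Σ(R_i − R̄_i)(R_m − R̄_m) = 399.6786  ⇒  Cov = 399.6786 / 6 = 66.6131
Σ(R_m − R̄_m)² = 218.3086  ⇒  Var(R_m) = 218.3086 / 6 = 36.3848
β = Cov / Var(R_m) = 66.6131 / 36.3848 = 1.8308
MRP = 8.48% − 2.34% = 6.14%
E(R) = R_f + β × MRP = 2.34% + 1.8308 × 6.14% = 13.58%

13.58%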